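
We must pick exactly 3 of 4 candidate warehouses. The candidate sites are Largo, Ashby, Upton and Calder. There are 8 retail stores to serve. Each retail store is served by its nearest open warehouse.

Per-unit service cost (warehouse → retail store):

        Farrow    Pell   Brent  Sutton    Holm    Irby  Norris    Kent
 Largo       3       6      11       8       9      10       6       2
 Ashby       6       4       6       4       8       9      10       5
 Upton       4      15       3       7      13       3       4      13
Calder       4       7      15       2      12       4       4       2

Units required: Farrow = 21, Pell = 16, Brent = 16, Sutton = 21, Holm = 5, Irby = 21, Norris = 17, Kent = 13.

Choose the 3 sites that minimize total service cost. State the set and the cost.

Choose Ashby, Upton and Calder; total service cost 435.

With exactly 3 open, each retail store uses its cheapest among the chosen.
{Ashby, Upton, Calder}: Farrow→Upton 4·21=84, Pell→Ashby 4·16=64, Brent→Upton 3·16=48, Sutton→Calder 2·21=42, Holm→Ashby 8·5=40, Irby→Upton 3·21=63, Norris→Upton 4·17=68, Kent→Calder 2·13=26. Service cost 435.
{Largo, Upton, Calder}: service cost 451
{Largo, Ashby, Upton}: service cost 456
Among all 4 size-3 choices, {Ashby, Upton, Calder} is lowest.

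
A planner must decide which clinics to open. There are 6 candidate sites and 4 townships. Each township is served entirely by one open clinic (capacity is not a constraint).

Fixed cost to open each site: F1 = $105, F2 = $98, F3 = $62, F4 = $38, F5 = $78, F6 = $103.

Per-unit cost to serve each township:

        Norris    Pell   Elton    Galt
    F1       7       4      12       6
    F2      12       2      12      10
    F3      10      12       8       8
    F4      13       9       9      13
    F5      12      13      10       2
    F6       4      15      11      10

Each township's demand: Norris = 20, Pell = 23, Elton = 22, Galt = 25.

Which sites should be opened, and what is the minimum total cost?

Open F2, F5 and F6; minimum total cost 675.

For any fixed open set, each township goes to its cheapest open site; total = fixed + service.
{F2, F5, F6}: Norris→F6 4·20=80, Pell→F2 2·23=46, Elton→F5 10·22=220, Galt→F5 2·25=50. Service 396; fixed 279; total 675.
{F1, F5}: Norris→F1 7·20=140, Pell→F1 4·23=92, Elton→F5 10·22=220, Galt→F5 2·25=50. Service 502; fixed 183; total 685.
{F2, F4, F5, F6}: service 374 + fixed 317 = 691
{F1, F2, F3, F4, F5, F6}: service 352 + fixed 484 = 836
No other subset beats 675.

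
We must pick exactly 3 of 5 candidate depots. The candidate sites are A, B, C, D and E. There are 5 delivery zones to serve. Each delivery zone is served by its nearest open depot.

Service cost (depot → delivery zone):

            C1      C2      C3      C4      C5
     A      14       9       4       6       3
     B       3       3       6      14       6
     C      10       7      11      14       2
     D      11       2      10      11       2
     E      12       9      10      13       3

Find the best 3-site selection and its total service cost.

Choose A, B and D; total service cost 17.

With exactly 3 open, each delivery zone uses its cheapest among the chosen.
{A, B, D}: C1→B 3, C2→D 2, C3→A 4, C4→A 6, C5→D 2. Service cost 17.
{A, B, C}: service cost 18
{A, B, E}: service cost 19
Among all 10 size-3 choices, {A, B, D} is lowest.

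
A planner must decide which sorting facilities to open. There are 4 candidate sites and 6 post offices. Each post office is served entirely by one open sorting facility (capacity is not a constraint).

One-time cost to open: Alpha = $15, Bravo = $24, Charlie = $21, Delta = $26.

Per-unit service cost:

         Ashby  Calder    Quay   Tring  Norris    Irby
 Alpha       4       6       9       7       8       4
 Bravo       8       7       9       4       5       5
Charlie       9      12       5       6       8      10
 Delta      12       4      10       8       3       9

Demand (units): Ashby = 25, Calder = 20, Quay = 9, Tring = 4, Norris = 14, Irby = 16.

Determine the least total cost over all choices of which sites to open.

For any fixed open set, each post office goes to its cheapest open site; total = fixed + service.
{Alpha, Charlie, Delta}: Ashby→Alpha 4·25=100, Calder→Delta 4·20=80, Quay→Charlie 5·9=45, Tring→Charlie 6·4=24, Norris→Delta 3·14=42, Irby→Alpha 4·16=64. Service 355; fixed 62; total 417.
{Alpha, Bravo, Charlie, Delta}: service 347 + fixed 86 = 433
{Alpha, Delta}: Ashby→Alpha 4·25=100, Calder→Delta 4·20=80, Quay→Alpha 9·9=81, Tring→Alpha 7·4=28, Norris→Delta 3·14=42, Irby→Alpha 4·16=64. Service 395; fixed 41; total 436.
{Alpha}: service 505 + fixed 15 = 520
(All 15 nonempty subsets were checked; Alpha, Charlie and Delta is lowest.)

Minimum total cost: 417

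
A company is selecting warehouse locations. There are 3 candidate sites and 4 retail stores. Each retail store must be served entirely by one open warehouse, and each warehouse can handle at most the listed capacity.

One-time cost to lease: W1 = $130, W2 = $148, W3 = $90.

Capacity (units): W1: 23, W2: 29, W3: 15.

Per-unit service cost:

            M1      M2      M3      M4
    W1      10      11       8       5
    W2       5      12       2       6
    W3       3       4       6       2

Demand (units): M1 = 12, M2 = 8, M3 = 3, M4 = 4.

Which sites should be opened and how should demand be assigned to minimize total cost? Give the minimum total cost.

Minimum total cost: 334

Open {W2}: M1→W2 5·12=60, M2→W2 12·8=96, M3→W2 2·3=6, M4→W2 6·4=24.
Loads: W2 carries 27/29. Service 186; fixed 148; total 334.
Next best feasible plan costs 344.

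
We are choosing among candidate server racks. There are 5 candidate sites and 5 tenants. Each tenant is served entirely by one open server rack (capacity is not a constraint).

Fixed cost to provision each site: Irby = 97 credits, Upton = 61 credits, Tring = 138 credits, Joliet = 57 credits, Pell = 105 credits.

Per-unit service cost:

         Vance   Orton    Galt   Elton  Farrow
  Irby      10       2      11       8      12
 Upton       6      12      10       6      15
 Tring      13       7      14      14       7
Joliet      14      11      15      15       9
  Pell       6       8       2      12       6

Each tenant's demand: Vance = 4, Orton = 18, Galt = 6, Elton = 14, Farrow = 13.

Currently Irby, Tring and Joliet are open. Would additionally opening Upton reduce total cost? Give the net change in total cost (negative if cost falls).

No — net change +11 (cost rises by 11).

Current service cost with {Irby, Tring, Joliet}: 345.
Adding Upton: each tenant re-picks its cheapest; new service cost 295, saving 50.
Extra fixed cost: 61. Net change = 61 − 50 = 11.
(Totals: 637 → 648.)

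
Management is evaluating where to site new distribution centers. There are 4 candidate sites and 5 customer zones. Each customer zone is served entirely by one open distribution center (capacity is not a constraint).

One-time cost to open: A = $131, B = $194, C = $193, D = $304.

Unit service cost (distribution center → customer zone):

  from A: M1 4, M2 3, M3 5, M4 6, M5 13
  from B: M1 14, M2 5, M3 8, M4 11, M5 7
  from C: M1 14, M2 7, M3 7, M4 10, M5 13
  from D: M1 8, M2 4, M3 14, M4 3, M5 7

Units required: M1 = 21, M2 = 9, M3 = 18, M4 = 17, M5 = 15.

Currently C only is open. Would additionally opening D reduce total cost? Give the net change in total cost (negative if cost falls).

Yes — net change −58 (cost falls by 58).

Current service cost with {C}: 848.
Adding D: each customer zone re-picks its cheapest; new service cost 486, saving 362.
Extra fixed cost: 304. Net change = 304 − 362 = -58.
(Totals: 1041 → 983.)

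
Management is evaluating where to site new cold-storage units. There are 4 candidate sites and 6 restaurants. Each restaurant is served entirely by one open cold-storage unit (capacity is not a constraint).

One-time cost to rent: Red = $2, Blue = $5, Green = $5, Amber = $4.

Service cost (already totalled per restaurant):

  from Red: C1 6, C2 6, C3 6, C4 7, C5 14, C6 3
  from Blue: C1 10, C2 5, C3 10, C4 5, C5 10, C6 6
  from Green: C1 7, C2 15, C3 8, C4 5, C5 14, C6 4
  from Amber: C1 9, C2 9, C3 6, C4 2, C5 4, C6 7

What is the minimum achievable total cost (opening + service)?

For any fixed open set, each restaurant goes to its cheapest open site; total = fixed + service.
{Red, Amber}: C1→Red 6, C2→Red 6, C3→Red 6, C4→Amber 2, C5→Amber 4, C6→Red 3. Service 27; fixed 6; total 33.
{Red, Blue, Amber}: C1→Red 6, C2→Blue 5, C3→Red 6, C4→Amber 2, C5→Amber 4, C6→Red 3. Service 26; fixed 11; total 37.
{Red, Green, Amber}: service 27 + fixed 11 = 38
{Red, Blue, Green, Amber}: C1→Red 6, C2→Blue 5, C3→Red 6, C4→Amber 2, C5→Amber 4, C6→Red 3. Service 26; fixed 16; total 42.
(All 15 nonempty subsets were checked; Red and Amber is lowest.)

Minimum total cost: 33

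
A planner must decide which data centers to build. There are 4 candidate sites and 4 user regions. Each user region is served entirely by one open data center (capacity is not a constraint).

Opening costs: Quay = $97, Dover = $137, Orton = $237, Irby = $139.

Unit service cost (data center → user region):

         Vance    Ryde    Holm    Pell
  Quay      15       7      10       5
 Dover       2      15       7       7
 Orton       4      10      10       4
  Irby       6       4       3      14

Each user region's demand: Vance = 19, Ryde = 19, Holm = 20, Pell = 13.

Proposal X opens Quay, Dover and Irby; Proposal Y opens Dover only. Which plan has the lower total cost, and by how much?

Proposal X: {Quay, Dover, Irby}: Vance→Dover 2·19=38, Ryde→Irby 4·19=76, Holm→Irby 3·20=60, Pell→Quay 5·13=65. Service 239; fixed 373; total 612.
Proposal Y: {Dover}: Vance→Dover 2·19=38, Ryde→Dover 15·19=285, Holm→Dover 7·20=140, Pell→Dover 7·13=91. Service 554; fixed 137; total 691.
Difference: |612 − 691| = 79.

Proposal X is cheaper by 79.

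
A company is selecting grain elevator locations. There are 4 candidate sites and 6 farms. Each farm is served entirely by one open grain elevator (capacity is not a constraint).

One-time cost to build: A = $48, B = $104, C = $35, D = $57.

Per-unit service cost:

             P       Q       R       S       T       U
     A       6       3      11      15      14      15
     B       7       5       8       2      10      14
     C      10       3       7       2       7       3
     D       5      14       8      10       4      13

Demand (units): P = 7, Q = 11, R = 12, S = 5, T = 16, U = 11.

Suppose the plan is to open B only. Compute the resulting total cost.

Total cost: 628

Each farm is assigned to its cheapest site among the open ones.
{B}: P→B 7·7=49, Q→B 5·11=55, R→B 8·12=96, S→B 2·5=10, T→B 10·16=160, U→B 14·11=154. Service 524; fixed 104; total 628.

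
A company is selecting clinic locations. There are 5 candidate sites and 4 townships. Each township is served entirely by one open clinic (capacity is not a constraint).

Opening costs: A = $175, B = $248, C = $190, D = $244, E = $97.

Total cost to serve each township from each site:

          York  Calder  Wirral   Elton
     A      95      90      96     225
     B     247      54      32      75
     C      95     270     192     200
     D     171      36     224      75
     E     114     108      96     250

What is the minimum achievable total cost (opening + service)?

Minimum total cost: 620

For any fixed open set, each township goes to its cheapest open site; total = fixed + service.
{B, E}: York→E 114, Calder→B 54, Wirral→B 32, Elton→B 75. Service 275; fixed 345; total 620.
{B}: service 408 + fixed 248 = 656
{D, E}: service 321 + fixed 341 = 662
{A, B, C, D, E}: York→A 95, Calder→D 36, Wirral→B 32, Elton→B 75. Service 238; fixed 954; total 1192.
No other subset beats 620.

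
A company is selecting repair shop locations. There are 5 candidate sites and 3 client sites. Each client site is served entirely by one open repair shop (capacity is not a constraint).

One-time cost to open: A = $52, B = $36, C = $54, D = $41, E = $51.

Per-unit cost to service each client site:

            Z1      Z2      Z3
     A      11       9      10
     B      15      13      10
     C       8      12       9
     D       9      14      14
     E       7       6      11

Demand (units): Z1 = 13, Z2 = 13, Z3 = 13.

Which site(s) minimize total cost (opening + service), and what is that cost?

Open E only; minimum total cost 363.

For any fixed open set, each client site goes to its cheapest open site; total = fixed + service.
{E}: Z1→E 7·13=91, Z2→E 6·13=78, Z3→E 11·13=143. Service 312; fixed 51; total 363.
{B, E}: Z1→E 7·13=91, Z2→E 6·13=78, Z3→B 10·13=130. Service 299; fixed 87; total 386.
{C, E}: service 286 + fixed 105 = 391
{A, B, C, D, E}: service 286 + fixed 234 = 520
No other subset beats 363.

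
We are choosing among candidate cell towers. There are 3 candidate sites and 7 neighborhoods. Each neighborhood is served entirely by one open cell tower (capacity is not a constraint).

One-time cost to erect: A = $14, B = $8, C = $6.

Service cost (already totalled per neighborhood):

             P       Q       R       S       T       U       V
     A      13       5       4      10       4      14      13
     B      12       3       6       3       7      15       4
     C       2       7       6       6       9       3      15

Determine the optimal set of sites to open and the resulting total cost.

Open B and C; minimum total cost 42.

For any fixed open set, each neighborhood goes to its cheapest open site; total = fixed + service.
{B, C}: P→C 2, Q→B 3, R→B 6, S→B 3, T→B 7, U→C 3, V→B 4. Service 28; fixed 14; total 42.
{A, B, C}: service 23 + fixed 28 = 51
{C}: P→C 2, Q→C 7, R→C 6, S→C 6, T→C 9, U→C 3, V→C 15. Service 48; fixed 6; total 54.
(All 7 nonempty subsets were checked; B and C is lowest.)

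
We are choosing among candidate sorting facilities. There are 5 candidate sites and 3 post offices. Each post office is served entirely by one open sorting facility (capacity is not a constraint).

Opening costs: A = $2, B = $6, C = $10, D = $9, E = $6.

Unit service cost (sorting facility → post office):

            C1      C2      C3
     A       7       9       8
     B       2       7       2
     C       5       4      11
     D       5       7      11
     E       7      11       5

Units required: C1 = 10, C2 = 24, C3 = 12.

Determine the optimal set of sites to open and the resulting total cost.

Open B and C; minimum total cost 156.

For any fixed open set, each post office goes to its cheapest open site; total = fixed + service.
{B, C}: C1→B 2·10=20, C2→C 4·24=96, C3→B 2·12=24. Service 140; fixed 16; total 156.
{A, B, C}: service 140 + fixed 18 = 158
{B, C, E}: C1→B 2·10=20, C2→C 4·24=96, C3→B 2·12=24. Service 140; fixed 22; total 162.
{A, B, C, D, E}: service 140 + fixed 33 = 173
No other subset beats 156.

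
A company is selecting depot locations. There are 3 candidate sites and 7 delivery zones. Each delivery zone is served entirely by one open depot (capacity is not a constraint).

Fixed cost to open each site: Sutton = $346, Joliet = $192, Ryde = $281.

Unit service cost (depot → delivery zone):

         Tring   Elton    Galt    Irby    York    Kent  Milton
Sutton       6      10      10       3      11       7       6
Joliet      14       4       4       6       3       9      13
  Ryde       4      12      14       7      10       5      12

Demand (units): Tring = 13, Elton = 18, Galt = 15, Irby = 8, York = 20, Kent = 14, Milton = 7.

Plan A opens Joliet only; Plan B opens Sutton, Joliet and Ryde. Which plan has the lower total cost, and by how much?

Plan A: {Joliet}: Tring→Joliet 14·13=182, Elton→Joliet 4·18=72, Galt→Joliet 4·15=60, Irby→Joliet 6·8=48, York→Joliet 3·20=60, Kent→Joliet 9·14=126, Milton→Joliet 13·7=91. Service 639; fixed 192; total 831.
Plan B: {Sutton, Joliet, Ryde}: Tring→Ryde 4·13=52, Elton→Joliet 4·18=72, Galt→Joliet 4·15=60, Irby→Sutton 3·8=24, York→Joliet 3·20=60, Kent→Ryde 5·14=70, Milton→Sutton 6·7=42. Service 380; fixed 819; total 1199.
Difference: |831 − 1199| = 368.

Plan A is cheaper by 368.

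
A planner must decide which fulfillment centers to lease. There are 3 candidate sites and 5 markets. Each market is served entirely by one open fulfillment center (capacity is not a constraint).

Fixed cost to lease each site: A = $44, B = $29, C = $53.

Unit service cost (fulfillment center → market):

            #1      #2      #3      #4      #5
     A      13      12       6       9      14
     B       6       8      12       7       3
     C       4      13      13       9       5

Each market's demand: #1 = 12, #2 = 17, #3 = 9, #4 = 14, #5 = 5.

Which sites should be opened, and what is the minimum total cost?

For any fixed open set, each market goes to its cheapest open site; total = fixed + service.
{A, B}: #1→B 6·12=72, #2→B 8·17=136, #3→A 6·9=54, #4→B 7·14=98, #5→B 3·5=15. Service 375; fixed 73; total 448.
{B}: service 429 + fixed 29 = 458
{A, B, C}: service 351 + fixed 126 = 477
No other subset beats 448.

Open A and B; minimum total cost 448.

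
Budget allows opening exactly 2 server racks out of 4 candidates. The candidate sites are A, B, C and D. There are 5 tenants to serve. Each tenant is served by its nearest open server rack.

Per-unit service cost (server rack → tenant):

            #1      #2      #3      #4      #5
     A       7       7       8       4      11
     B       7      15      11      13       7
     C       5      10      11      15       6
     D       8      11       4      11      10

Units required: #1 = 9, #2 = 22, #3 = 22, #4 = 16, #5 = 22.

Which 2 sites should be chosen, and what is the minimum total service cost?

With exactly 2 open, each tenant uses its cheapest among the chosen.
{A, C}: #1→C 5·9=45, #2→A 7·22=154, #3→A 8·22=176, #4→A 4·16=64, #5→C 6·22=132. Service cost 571.
{A, D}: service cost 589
{A, B}: service cost 611
Among all 6 size-2 choices, {A, C} is lowest.

Choose A and C; total service cost 571.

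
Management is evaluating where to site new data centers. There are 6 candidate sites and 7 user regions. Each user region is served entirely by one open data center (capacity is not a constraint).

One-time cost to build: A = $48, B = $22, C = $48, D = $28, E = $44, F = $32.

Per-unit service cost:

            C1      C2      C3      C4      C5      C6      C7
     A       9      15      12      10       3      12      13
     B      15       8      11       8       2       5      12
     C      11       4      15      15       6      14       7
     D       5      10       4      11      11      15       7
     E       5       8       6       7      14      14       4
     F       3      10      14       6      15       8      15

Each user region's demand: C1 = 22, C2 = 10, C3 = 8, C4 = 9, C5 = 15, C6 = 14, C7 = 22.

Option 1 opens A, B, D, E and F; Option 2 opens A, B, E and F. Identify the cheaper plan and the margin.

Option 2 is cheaper by 12.

Option 1: {A, B, D, E, F}: C1→F 3·22=66, C2→B 8·10=80, C3→D 4·8=32, C4→F 6·9=54, C5→B 2·15=30, C6→B 5·14=70, C7→E 4·22=88. Service 420; fixed 174; total 594.
Option 2: {A, B, E, F}: C1→F 3·22=66, C2→B 8·10=80, C3→E 6·8=48, C4→F 6·9=54, C5→B 2·15=30, C6→B 5·14=70, C7→E 4·22=88. Service 436; fixed 146; total 582.
Difference: |594 − 582| = 12.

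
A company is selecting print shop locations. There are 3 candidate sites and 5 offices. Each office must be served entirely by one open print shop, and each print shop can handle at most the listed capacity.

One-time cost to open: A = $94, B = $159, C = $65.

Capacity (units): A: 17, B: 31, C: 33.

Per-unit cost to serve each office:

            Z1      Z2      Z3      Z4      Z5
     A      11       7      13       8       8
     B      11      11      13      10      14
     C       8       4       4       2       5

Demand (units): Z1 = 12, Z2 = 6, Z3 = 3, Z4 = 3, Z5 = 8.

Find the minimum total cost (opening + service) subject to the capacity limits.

Minimum total cost: 243

Open {C}: Z1→C 8·12=96, Z2→C 4·6=24, Z3→C 4·3=12, Z4→C 2·3=6, Z5→C 5·8=40.
Loads: C carries 32/33. Service 178; fixed 65; total 243.
Next best feasible plan costs 337.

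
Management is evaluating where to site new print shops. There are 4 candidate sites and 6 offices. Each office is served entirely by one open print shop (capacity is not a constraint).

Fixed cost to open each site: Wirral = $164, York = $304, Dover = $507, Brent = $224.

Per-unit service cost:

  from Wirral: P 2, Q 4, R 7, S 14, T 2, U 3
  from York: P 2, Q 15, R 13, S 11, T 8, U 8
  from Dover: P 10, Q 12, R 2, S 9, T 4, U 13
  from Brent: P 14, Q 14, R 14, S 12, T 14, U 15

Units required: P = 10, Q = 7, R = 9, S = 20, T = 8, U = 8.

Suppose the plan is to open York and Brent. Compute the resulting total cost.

Total cost: 1111

Each office is assigned to its cheapest site among the open ones.
{York, Brent}: P→York 2·10=20, Q→Brent 14·7=98, R→York 13·9=117, S→York 11·20=220, T→York 8·8=64, U→York 8·8=64. Service 583; fixed 528; total 1111.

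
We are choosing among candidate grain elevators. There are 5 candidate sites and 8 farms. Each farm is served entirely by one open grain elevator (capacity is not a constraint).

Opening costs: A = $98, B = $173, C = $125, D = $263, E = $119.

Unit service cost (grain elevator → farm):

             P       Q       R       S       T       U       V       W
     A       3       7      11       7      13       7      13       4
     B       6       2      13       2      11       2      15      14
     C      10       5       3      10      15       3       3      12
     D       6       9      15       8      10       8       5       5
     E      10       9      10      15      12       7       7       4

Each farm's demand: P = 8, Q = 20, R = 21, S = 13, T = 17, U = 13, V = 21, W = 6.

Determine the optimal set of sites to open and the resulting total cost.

Open B and C; minimum total cost 823.

For any fixed open set, each farm goes to its cheapest open site; total = fixed + service.
{B, C}: P→B 6·8=48, Q→B 2·20=40, R→C 3·21=63, S→B 2·13=26, T→B 11·17=187, U→B 2·13=26, V→C 3·21=63, W→C 12·6=72. Service 525; fixed 298; total 823.
{A, C}: P→A 3·8=24, Q→C 5·20=100, R→C 3·21=63, S→A 7·13=91, T→A 13·17=221, U→C 3·13=39, V→C 3·21=63, W→A 4·6=24. Service 625; fixed 223; total 848.
{A, B, C}: P→A 3·8=24, Q→B 2·20=40, R→C 3·21=63, S→B 2·13=26, T→B 11·17=187, U→B 2·13=26, V→C 3·21=63, W→A 4·6=24. Service 453; fixed 396; total 849.
{A, B, C, D, E}: P→A 3·8=24, Q→B 2·20=40, R→C 3·21=63, S→B 2·13=26, T→D 10·17=170, U→B 2·13=26, V→C 3·21=63, W→A 4·6=24. Service 436; fixed 778; total 1214.
No other subset beats 823.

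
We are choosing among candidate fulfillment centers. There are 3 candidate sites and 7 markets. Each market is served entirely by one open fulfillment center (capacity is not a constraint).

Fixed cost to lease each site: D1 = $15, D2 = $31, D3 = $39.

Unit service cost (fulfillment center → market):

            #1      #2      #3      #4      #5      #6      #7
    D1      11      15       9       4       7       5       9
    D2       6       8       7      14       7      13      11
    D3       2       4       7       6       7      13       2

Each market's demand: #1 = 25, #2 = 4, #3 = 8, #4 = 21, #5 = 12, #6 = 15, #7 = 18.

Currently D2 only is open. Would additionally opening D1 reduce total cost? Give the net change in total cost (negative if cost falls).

Current service cost with {D2}: 1009.
Adding D1: each market re-picks its cheapest; new service cost 643, saving 366.
Extra fixed cost: 15. Net change = 15 − 366 = -351.
(Totals: 1040 → 689.)

Yes — net change −351 (cost falls by 351).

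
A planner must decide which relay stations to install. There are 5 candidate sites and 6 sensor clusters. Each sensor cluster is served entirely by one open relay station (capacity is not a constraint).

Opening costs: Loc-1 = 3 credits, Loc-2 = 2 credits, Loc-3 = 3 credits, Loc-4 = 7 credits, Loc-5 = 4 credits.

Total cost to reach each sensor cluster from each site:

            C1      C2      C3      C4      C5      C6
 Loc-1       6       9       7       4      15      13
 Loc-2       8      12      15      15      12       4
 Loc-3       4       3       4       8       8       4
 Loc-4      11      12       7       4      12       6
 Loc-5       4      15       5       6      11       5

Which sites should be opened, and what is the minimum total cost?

For any fixed open set, each sensor cluster goes to its cheapest open site; total = fixed + service.
{Loc-1, Loc-3}: C1→Loc-3 4, C2→Loc-3 3, C3→Loc-3 4, C4→Loc-1 4, C5→Loc-3 8, C6→Loc-3 4. Service 27; fixed 6; total 33.
{Loc-3}: C1→Loc-3 4, C2→Loc-3 3, C3→Loc-3 4, C4→Loc-3 8, C5→Loc-3 8, C6→Loc-3 4. Service 31; fixed 3; total 34.
{Loc-1, Loc-2, Loc-3}: service 27 + fixed 8 = 35
{Loc-1, Loc-2, Loc-3, Loc-4, Loc-5}: C1→Loc-3 4, C2→Loc-3 3, C3→Loc-3 4, C4→Loc-1 4, C5→Loc-3 8, C6→Loc-2 4. Service 27; fixed 19; total 46.
No other subset beats 33.

Open Loc-1 and Loc-3; minimum total cost 33.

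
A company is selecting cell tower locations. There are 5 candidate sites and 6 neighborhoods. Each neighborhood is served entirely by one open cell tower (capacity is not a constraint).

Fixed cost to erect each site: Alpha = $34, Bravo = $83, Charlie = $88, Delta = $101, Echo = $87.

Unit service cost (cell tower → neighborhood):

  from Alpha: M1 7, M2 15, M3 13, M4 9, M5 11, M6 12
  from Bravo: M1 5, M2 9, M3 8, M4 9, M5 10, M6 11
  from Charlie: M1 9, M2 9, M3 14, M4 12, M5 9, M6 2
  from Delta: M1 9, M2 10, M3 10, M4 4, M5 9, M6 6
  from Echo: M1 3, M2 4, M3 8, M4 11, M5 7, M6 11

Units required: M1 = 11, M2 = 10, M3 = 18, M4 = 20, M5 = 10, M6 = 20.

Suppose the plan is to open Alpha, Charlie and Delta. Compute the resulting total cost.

Each neighborhood is assigned to its cheapest site among the open ones.
{Alpha, Charlie, Delta}: M1→Alpha 7·11=77, M2→Charlie 9·10=90, M3→Delta 10·18=180, M4→Delta 4·20=80, M5→Charlie 9·10=90, M6→Charlie 2·20=40. Service 557; fixed 223; total 780.

Total cost: 780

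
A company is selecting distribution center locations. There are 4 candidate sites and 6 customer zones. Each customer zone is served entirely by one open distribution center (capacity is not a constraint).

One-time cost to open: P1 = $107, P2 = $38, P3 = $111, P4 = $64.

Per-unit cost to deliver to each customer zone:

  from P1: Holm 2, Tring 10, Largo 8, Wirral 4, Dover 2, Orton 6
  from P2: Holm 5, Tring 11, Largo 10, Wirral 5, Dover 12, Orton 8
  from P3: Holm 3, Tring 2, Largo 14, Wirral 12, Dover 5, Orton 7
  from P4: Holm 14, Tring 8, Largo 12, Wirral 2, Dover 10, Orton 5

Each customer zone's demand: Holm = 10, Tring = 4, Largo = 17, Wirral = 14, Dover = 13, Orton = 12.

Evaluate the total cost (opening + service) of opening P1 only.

Total cost: 457

Each customer zone is assigned to its cheapest site among the open ones.
{P1}: Holm→P1 2·10=20, Tring→P1 10·4=40, Largo→P1 8·17=136, Wirral→P1 4·14=56, Dover→P1 2·13=26, Orton→P1 6·12=72. Service 350; fixed 107; total 457.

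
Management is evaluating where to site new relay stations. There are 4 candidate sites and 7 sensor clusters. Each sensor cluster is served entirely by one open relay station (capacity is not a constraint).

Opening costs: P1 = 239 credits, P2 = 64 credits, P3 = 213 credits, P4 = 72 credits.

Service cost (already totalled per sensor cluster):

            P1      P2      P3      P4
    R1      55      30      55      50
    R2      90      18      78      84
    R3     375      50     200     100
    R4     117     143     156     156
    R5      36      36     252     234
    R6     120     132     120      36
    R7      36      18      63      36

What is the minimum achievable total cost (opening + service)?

For any fixed open set, each sensor cluster goes to its cheapest open site; total = fixed + service.
{P2, P4}: R1→P2 30, R2→P2 18, R3→P2 50, R4→P2 143, R5→P2 36, R6→P4 36, R7→P2 18. Service 331; fixed 136; total 467.
{P2}: R1→P2 30, R2→P2 18, R3→P2 50, R4→P2 143, R5→P2 36, R6→P2 132, R7→P2 18. Service 427; fixed 64; total 491.
{P1, P2, P4}: R1→P2 30, R2→P2 18, R3→P2 50, R4→P1 117, R5→P1 36, R6→P4 36, R7→P2 18. Service 305; fixed 375; total 680.
{P1, P2, P3, P4}: R1→P2 30, R2→P2 18, R3→P2 50, R4→P1 117, R5→P1 36, R6→P4 36, R7→P2 18. Service 305; fixed 588; total 893.
(All 15 nonempty subsets were checked; P2 and P4 is lowest.)

Minimum total cost: 467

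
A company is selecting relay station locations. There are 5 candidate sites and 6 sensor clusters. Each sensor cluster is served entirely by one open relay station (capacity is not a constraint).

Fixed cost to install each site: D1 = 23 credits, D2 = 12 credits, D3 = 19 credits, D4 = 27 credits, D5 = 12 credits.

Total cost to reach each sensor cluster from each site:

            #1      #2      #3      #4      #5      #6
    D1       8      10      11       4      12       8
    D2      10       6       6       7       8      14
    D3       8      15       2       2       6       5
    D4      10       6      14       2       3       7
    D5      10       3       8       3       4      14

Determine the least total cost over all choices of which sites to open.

Minimum total cost: 54

For any fixed open set, each sensor cluster goes to its cheapest open site; total = fixed + service.
{D5}: #1→D5 10, #2→D5 3, #3→D5 8, #4→D5 3, #5→D5 4, #6→D5 14. Service 42; fixed 12; total 54.
{D3, D5}: service 24 + fixed 31 = 55
{D3}: service 38 + fixed 19 = 57
{D1, D2, D3, D4, D5}: service 23 + fixed 93 = 116
No other subset beats 54.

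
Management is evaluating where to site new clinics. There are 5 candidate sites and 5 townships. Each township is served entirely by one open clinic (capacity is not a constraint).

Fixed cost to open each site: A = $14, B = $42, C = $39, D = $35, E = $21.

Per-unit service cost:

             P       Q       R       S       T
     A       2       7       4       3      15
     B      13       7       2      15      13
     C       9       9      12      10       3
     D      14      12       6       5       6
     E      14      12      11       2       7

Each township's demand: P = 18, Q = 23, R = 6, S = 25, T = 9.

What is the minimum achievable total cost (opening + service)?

For any fixed open set, each township goes to its cheapest open site; total = fixed + service.
{A, E}: P→A 2·18=36, Q→A 7·23=161, R→A 4·6=24, S→E 2·25=50, T→E 7·9=63. Service 334; fixed 35; total 369.
{A, C, E}: service 298 + fixed 74 = 372
{A, C}: service 323 + fixed 53 = 376
{A, B, C, D, E}: P→A 2·18=36, Q→A 7·23=161, R→B 2·6=12, S→E 2·25=50, T→C 3·9=27. Service 286; fixed 151; total 437.
No other subset beats 369.

Minimum total cost: 369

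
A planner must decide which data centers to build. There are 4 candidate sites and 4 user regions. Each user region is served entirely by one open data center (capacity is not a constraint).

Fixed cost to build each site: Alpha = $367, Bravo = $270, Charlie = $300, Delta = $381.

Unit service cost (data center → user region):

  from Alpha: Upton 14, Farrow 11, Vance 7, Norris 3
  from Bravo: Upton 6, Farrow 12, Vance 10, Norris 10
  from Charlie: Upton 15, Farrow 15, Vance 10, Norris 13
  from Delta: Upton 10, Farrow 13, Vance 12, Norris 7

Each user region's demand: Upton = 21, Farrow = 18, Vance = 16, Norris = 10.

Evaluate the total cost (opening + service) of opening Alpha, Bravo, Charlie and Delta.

Each user region is assigned to its cheapest site among the open ones.
{Alpha, Bravo, Charlie, Delta}: Upton→Bravo 6·21=126, Farrow→Alpha 11·18=198, Vance→Alpha 7·16=112, Norris→Alpha 3·10=30. Service 466; fixed 1318; total 1784.

Total cost: 1784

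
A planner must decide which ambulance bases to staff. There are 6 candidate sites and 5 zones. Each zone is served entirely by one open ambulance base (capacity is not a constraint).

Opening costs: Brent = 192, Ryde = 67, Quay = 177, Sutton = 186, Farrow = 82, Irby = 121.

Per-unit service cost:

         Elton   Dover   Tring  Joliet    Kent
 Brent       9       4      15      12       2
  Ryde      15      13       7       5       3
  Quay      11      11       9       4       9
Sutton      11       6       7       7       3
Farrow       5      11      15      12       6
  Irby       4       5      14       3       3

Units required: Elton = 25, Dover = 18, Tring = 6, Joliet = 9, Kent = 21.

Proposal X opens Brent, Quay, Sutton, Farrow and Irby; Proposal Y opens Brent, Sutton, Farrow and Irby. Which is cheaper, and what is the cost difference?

Proposal Y is cheaper by 177.

Proposal X: {Brent, Quay, Sutton, Farrow, Irby}: Elton→Irby 4·25=100, Dover→Brent 4·18=72, Tring→Sutton 7·6=42, Joliet→Irby 3·9=27, Kent→Brent 2·21=42. Service 283; fixed 758; total 1041.
Proposal Y: {Brent, Sutton, Farrow, Irby}: Elton→Irby 4·25=100, Dover→Brent 4·18=72, Tring→Sutton 7·6=42, Joliet→Irby 3·9=27, Kent→Brent 2·21=42. Service 283; fixed 581; total 864.
Difference: |1041 − 864| = 177.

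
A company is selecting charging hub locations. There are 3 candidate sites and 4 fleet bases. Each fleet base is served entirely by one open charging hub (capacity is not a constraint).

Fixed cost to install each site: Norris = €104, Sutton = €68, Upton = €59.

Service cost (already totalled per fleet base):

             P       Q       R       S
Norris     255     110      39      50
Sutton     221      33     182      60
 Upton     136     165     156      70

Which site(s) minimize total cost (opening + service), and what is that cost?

Open Norris, Sutton and Upton; minimum total cost 489.

For any fixed open set, each fleet base goes to its cheapest open site; total = fixed + service.
{Norris, Sutton, Upton}: P→Upton 136, Q→Sutton 33, R→Norris 39, S→Norris 50. Service 258; fixed 231; total 489.
{Norris, Upton}: service 335 + fixed 163 = 498
{Sutton, Upton}: service 385 + fixed 127 = 512
{Upton}: service 527 + fixed 59 = 586
(All 7 nonempty subsets were checked; Norris, Sutton and Upton is lowest.)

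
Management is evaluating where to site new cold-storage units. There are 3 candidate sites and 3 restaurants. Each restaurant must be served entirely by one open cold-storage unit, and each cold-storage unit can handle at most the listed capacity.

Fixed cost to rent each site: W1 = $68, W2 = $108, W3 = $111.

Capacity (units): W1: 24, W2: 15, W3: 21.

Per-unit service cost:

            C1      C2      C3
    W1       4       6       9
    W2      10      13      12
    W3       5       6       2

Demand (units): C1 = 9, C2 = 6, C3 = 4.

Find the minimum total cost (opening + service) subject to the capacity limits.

Minimum total cost: 176

Open {W1}: C1→W1 4·9=36, C2→W1 6·6=36, C3→W1 9·4=36.
Loads: W1 carries 19/24. Service 108; fixed 68; total 176.
Next best feasible plan costs 200.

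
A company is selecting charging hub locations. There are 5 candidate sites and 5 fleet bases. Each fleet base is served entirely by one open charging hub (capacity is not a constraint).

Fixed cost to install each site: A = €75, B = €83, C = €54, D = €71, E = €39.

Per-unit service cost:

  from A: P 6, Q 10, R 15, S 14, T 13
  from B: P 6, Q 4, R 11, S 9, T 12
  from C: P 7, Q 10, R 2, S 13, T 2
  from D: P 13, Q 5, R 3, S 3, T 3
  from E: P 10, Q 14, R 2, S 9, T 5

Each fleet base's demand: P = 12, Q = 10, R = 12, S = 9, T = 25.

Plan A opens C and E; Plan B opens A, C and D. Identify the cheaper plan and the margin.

Plan A: {C, E}: P→C 7·12=84, Q→C 10·10=100, R→C 2·12=24, S→E 9·9=81, T→C 2·25=50. Service 339; fixed 93; total 432.
Plan B: {A, C, D}: P→A 6·12=72, Q→D 5·10=50, R→C 2·12=24, S→D 3·9=27, T→C 2·25=50. Service 223; fixed 200; total 423.
Difference: |432 − 423| = 9.

Plan B is cheaper by 9.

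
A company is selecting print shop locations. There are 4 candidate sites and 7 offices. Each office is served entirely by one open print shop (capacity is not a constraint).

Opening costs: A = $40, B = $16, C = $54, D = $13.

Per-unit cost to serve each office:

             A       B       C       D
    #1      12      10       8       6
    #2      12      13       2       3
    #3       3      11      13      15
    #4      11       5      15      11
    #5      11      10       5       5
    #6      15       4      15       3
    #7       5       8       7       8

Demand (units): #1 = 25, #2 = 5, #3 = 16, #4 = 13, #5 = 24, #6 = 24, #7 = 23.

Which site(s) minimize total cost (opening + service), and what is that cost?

Open A, B and D; minimum total cost 654.

For any fixed open set, each office goes to its cheapest open site; total = fixed + service.
{A, B, D}: #1→D 6·25=150, #2→D 3·5=15, #3→A 3·16=48, #4→B 5·13=65, #5→D 5·24=120, #6→D 3·24=72, #7→A 5·23=115. Service 585; fixed 69; total 654.
{A, B, C, D}: #1→D 6·25=150, #2→C 2·5=10, #3→A 3·16=48, #4→B 5·13=65, #5→C 5·24=120, #6→D 3·24=72, #7→A 5·23=115. Service 580; fixed 123; total 703.
{A, D}: service 663 + fixed 53 = 716
{D}: service 924 + fixed 13 = 937
(All 15 nonempty subsets were checked; A, B and D is lowest.)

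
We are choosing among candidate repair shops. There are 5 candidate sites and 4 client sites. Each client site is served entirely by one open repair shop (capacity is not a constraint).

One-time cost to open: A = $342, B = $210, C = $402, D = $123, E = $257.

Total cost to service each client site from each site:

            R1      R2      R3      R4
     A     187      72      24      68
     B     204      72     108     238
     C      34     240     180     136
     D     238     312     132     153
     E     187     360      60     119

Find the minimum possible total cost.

Minimum total cost: 693

For any fixed open set, each client site goes to its cheapest open site; total = fixed + service.
{A}: R1→A 187, R2→A 72, R3→A 24, R4→A 68. Service 351; fixed 342; total 693.
{A, D}: service 351 + fixed 465 = 816
{B}: R1→B 204, R2→B 72, R3→B 108, R4→B 238. Service 622; fixed 210; total 832.
{A, B, C, D, E}: service 198 + fixed 1334 = 1532
No other subset beats 693.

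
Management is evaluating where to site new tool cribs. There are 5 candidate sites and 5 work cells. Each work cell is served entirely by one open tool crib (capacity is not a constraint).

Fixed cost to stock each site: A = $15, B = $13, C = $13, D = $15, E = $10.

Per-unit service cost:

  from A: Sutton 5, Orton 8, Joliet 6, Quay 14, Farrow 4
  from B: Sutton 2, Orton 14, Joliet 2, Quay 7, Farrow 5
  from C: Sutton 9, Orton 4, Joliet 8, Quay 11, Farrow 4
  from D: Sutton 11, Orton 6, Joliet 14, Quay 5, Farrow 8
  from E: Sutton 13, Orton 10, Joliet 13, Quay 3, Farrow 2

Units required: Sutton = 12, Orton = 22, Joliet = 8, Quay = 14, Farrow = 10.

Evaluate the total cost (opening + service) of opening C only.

Total cost: 467

Each work cell is assigned to its cheapest site among the open ones.
{C}: Sutton→C 9·12=108, Orton→C 4·22=88, Joliet→C 8·8=64, Quay→C 11·14=154, Farrow→C 4·10=40. Service 454; fixed 13; total 467.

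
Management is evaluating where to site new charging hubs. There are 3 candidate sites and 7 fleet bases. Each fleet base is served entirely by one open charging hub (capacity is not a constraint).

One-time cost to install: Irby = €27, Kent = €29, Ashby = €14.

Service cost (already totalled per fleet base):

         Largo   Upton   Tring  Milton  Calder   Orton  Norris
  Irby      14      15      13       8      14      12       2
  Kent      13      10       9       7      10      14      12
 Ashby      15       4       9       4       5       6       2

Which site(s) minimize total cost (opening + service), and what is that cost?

Open Ashby only; minimum total cost 59.

For any fixed open set, each fleet base goes to its cheapest open site; total = fixed + service.
{Ashby}: Largo→Ashby 15, Upton→Ashby 4, Tring→Ashby 9, Milton→Ashby 4, Calder→Ashby 5, Orton→Ashby 6, Norris→Ashby 2. Service 45; fixed 14; total 59.
{Irby, Ashby}: Largo→Irby 14, Upton→Ashby 4, Tring→Ashby 9, Milton→Ashby 4, Calder→Ashby 5, Orton→Ashby 6, Norris→Irby 2. Service 44; fixed 41; total 85.
{Kent, Ashby}: service 43 + fixed 43 = 86
{Irby, Kent, Ashby}: service 43 + fixed 70 = 113
No other subset beats 59.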